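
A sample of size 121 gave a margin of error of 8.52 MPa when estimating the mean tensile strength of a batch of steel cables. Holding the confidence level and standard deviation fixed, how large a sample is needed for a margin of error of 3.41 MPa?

Margin of error scales as 1/√n, so n₂ = n₁·(E₁/E₂)².
n₂ = 121 × (8.52/3.41)² = 121 × 6.243 = 755.40
Round up: n₂ = 756.

n = 756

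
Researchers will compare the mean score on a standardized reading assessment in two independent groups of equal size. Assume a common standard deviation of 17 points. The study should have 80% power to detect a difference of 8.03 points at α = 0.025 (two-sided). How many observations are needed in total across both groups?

172 total

For two equal groups, n per group = 2·((z_{α/2} + z_β)·σ/δ)².
z_{α/2} = 2.241; z_β = 0.842 (power 80%).
n = 2 × (3.083 × 17 / 8.03)² = 2 × 42.60 = 85.20
Round up: n = 86 per group.
Total across both groups: 2 × 86 = 172.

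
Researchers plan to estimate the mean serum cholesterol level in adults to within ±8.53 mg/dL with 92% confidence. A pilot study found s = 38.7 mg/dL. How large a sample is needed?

For a mean, the margin of error is E = z·σ/√n, so n = (zσ/E)².
At 92% confidence, z = 1.751.
n = (1.751 × 38.7 / 8.53)² = 63.11
Round up: n = 64.

64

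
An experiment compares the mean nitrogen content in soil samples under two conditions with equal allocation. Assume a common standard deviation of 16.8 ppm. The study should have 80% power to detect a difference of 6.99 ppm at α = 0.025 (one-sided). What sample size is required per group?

91 per group

For two equal groups, n per group = 2·((z_α + z_β)·σ/δ)².
z_α = 1.960; z_β = 0.842 (power 80%).
n = 2 × (2.802 × 16.8 / 6.99)² = 2 × 45.35 = 90.70
Round up: n = 91 per group.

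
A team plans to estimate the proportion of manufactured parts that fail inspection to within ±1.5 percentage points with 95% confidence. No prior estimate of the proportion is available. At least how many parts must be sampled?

n = 4269

For a proportion with margin E = 0.015 at 95% confidence, z = 1.960.
With no prior estimate, use p = 0.5, which maximizes p(1−p) at 0.25.
n = 0.25 × (z/E)² = 0.25 × (1.960/0.015)² = 4268.44
Round up: n = 4269.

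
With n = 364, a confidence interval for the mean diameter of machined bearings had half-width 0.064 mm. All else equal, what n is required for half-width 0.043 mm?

n = 807

Margin of error scales as 1/√n, so n₂ = n₁·(E₁/E₂)².
n₂ = 364 × (0.064/0.043)² = 364 × 2.215 = 806.26
Round up: n₂ = 807.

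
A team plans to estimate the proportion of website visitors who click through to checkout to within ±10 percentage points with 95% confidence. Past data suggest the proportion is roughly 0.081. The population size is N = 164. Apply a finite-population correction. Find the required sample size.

For a proportion with margin E = 0.1 at 95% confidence, z = 1.960.
n = p̂(1−p̂)(z/E)² = 0.081 × 0.919 × (1.960/0.1)² = 28.60 — call this n₀.
Finite-population correction with N = 164: n = n₀ / (1 + (n₀−1)/N) = 28.60 / 1.168 = 24.49
Round up: n = 25.

25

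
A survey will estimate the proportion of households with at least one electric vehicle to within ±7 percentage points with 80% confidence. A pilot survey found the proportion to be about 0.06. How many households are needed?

19

For a proportion with margin E = 0.07 at 80% confidence, z = 1.282.
n = p̂(1−p̂)(z/E)² = 0.06 × 0.94 × (1.282/0.07)² = 18.92
Round up: n = 19.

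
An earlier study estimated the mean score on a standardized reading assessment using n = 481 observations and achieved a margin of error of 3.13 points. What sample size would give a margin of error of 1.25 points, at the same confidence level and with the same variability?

3016

Margin of error scales as 1/√n, so n₂ = n₁·(E₁/E₂)².
n₂ = 481 × (3.13/1.25)² = 481 × 6.27 = 3015.87
Round up: n₂ = 3016.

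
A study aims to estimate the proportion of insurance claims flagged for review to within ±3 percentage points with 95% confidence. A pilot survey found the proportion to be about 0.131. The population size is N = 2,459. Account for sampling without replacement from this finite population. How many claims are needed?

406

For a proportion with margin E = 0.03 at 95% confidence, z = 1.960.
n = p̂(1−p̂)(z/E)² = 0.131 × 0.869 × (1.960/0.03)² = 485.92 — call this n₀.
Finite-population correction with N = 2,459: n = n₀ / (1 + (n₀−1)/N) = 485.92 / 1.197 = 405.95
Round up: n = 406.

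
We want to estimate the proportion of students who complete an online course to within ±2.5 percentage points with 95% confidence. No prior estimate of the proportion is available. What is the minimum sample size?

1537

For a proportion with margin E = 0.025 at 95% confidence, z = 1.960.
With no prior estimate, use p = 0.5, which maximizes p(1−p) at 0.25.
n = 0.25 × (z/E)² = 0.25 × (1.960/0.025)² = 1536.64
Round up: n = 1537.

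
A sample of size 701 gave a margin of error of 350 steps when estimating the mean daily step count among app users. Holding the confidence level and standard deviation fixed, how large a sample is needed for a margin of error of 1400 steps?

n = 44

Margin of error scales as 1/√n, so n₂ = n₁·(E₁/E₂)².
n₂ = 701 × (350/1400)² = 701 × 0.0625 = 43.81
Round up: n₂ = 44.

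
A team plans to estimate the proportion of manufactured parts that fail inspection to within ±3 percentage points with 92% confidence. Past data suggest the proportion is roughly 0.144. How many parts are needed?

420

For a proportion with margin E = 0.03 at 92% confidence, z = 1.751.
n = p̂(1−p̂)(z/E)² = 0.144 × 0.856 × (1.751/0.03)² = 419.92
Round up: n = 420.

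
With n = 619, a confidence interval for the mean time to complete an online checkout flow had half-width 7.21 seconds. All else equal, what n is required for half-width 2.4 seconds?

5587

Margin of error scales as 1/√n, so n₂ = n₁·(E₁/E₂)².
n₂ = 619 × (7.21/2.4)² = 619 × 9.025 = 5586.48
Round up: n₂ = 5587.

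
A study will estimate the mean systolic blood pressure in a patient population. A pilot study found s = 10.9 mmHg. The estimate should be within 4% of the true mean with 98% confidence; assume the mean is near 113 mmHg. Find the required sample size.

n = 32

For a mean, the margin of error is E = z·σ/√n, so n = (zσ/E)².
At 98% confidence, z = 2.326.
E = 4% of 113 = 4.52 mmHg.
n = (2.326 × 10.9 / 4.52)² = 31.46
Round up: n = 32.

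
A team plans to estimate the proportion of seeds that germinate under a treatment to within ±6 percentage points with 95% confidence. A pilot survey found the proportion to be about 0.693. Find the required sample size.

228

For a proportion with margin E = 0.06 at 95% confidence, z = 1.960.
n = p̂(1−p̂)(z/E)² = 0.693 × 0.307 × (1.960/0.06)² = 227.03
Round up: n = 228.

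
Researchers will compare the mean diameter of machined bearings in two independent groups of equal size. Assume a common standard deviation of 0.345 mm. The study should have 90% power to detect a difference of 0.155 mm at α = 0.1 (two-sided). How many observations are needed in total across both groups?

170 total

For two equal groups, n per group = 2·((z_{α/2} + z_β)·σ/δ)².
z_{α/2} = 1.645; z_β = 1.282 (power 90%).
n = 2 × (2.927 × 0.345 / 0.155)² = 2 × 42.44 = 84.88
Round up: n = 85 per group.
Total across both groups: 2 × 85 = 170.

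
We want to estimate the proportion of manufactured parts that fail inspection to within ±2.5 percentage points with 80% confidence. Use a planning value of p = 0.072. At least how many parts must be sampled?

n = 176

For a proportion with margin E = 0.025 at 80% confidence, z = 1.282.
n = p̂(1−p̂)(z/E)² = 0.072 × 0.928 × (1.282/0.025)² = 175.70
Round up: n = 176.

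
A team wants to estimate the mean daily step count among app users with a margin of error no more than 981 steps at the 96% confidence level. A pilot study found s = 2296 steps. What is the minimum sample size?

n = 24

For a mean, the margin of error is E = z·σ/√n, so n = (zσ/E)².
At 96% confidence, z = 2.054.
n = (2.054 × 2296 / 981)² = 23.11
Round up: n = 24.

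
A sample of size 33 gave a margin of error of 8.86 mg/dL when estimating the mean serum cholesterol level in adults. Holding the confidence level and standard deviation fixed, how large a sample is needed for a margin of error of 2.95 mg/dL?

Margin of error scales as 1/√n, so n₂ = n₁·(E₁/E₂)².
n₂ = 33 × (8.86/2.95)² = 33 × 9.02 = 297.66
Round up: n₂ = 298.

n = 298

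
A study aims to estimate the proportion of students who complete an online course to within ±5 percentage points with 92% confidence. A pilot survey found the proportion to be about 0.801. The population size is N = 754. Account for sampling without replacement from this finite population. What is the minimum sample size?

For a proportion with margin E = 0.05 at 92% confidence, z = 1.751.
n = p̂(1−p̂)(z/E)² = 0.801 × 0.199 × (1.751/0.05)² = 195.49 — call this n₀.
Finite-population correction with N = 754: n = n₀ / (1 + (n₀−1)/N) = 195.49 / 1.258 = 155.40
Round up: n = 156.

n = 156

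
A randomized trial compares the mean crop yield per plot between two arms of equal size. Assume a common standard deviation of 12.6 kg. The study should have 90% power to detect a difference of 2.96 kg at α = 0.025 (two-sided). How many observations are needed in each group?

For two equal groups, n per group = 2·((z_{α/2} + z_β)·σ/δ)².
z_{α/2} = 2.241; z_β = 1.282 (power 90%).
n = 2 × (3.523 × 12.6 / 2.96)² = 2 × 224.90 = 449.80
Round up: n = 450 per group.

450 per group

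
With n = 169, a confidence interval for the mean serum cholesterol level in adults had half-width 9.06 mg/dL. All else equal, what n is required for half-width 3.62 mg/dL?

Margin of error scales as 1/√n, so n₂ = n₁·(E₁/E₂)².
n₂ = 169 × (9.06/3.62)² = 169 × 6.264 = 1058.62
Round up: n₂ = 1059.

1059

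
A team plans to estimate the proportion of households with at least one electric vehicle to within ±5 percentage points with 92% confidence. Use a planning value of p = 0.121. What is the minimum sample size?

131

For a proportion with margin E = 0.05 at 92% confidence, z = 1.751.
n = p̂(1−p̂)(z/E)² = 0.121 × 0.879 × (1.751/0.05)² = 130.44
Round up: n = 131.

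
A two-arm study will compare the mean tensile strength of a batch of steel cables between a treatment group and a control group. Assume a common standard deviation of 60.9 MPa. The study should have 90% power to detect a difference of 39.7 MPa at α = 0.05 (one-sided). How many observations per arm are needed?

41 per group

For two equal groups, n per group = 2·((z_α + z_β)·σ/δ)².
z_α = 1.645; z_β = 1.282 (power 90%).
n = 2 × (2.927 × 60.9 / 39.7)² = 2 × 20.16 = 40.32
Round up: n = 41 per group.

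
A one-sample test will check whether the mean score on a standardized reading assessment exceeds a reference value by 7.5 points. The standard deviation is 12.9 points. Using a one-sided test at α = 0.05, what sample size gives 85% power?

For a one-sample z-test, n = ((z_α + z_β)·σ/δ)².
z_α = 1.645 (one-sided α = 0.05); z_β = 1.036 (power 85% → β = 0.15).
n = (2.681 × 12.9 / 7.5)² = 21.26
Round up: n = 22.

22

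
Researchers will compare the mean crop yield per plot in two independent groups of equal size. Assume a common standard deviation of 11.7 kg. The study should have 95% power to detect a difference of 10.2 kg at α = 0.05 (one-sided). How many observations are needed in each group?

29 per group

For two equal groups, n per group = 2·((z_α + z_β)·σ/δ)².
z_α = 1.645; z_β = 1.645 (power 95%).
n = 2 × (3.290 × 11.7 / 10.2)² = 2 × 14.24 = 28.48
Round up: n = 29 per group.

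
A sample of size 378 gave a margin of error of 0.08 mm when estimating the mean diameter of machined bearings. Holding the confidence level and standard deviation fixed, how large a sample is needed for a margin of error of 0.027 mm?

n = 3319

Margin of error scales as 1/√n, so n₂ = n₁·(E₁/E₂)².
n₂ = 378 × (0.08/0.027)² = 378 × 8.779 = 3318.46
Round up: n₂ = 3319.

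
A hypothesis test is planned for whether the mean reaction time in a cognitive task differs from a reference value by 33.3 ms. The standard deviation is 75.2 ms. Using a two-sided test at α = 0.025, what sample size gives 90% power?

For a one-sample z-test, n = ((z_{α/2} + z_β)·σ/δ)².
z_{α/2} = 2.241 (two-sided α = 0.025); z_β = 1.282 (power 90% → β = 0.1).
n = (3.523 × 75.2 / 33.3)² = 63.30
Round up: n = 64.

64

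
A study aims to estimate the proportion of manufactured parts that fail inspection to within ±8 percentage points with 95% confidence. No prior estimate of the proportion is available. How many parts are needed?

151

For a proportion with margin E = 0.08 at 95% confidence, z = 1.960.
With no prior estimate, use p = 0.5, which maximizes p(1−p) at 0.25.
n = 0.25 × (z/E)² = 0.25 × (1.960/0.08)² = 150.06
Round up: n = 151.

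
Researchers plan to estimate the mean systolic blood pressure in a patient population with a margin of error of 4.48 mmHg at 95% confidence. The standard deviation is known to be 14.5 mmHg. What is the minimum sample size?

For a mean, the margin of error is E = z·σ/√n, so n = (zσ/E)².
At 95% confidence, z = 1.960.
n = (1.960 × 14.5 / 4.48)² = 40.24
Round up: n = 41.

n = 41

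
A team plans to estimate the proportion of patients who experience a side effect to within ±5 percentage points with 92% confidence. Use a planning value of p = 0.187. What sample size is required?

187

For a proportion with margin E = 0.05 at 92% confidence, z = 1.751.
n = p̂(1−p̂)(z/E)² = 0.187 × 0.813 × (1.751/0.05)² = 186.45
Round up: n = 187.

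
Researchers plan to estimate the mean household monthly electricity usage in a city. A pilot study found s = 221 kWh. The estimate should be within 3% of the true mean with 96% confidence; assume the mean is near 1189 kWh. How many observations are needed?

n = 162

For a mean, the margin of error is E = z·σ/√n, so n = (zσ/E)².
At 96% confidence, z = 2.054.
E = 3% of 1189 = 35.67 kWh.
n = (2.054 × 221 / 35.67)² = 161.95
Round up: n = 162.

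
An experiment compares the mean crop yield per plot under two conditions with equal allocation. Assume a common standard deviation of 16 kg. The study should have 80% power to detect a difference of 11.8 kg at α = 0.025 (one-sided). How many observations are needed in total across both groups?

58 total

For two equal groups, n per group = 2·((z_α + z_β)·σ/δ)².
z_α = 1.960; z_β = 0.842 (power 80%).
n = 2 × (2.802 × 16 / 11.8)² = 2 × 14.43 = 28.86
Round up: n = 29 per group.
Total across both groups: 2 × 29 = 58.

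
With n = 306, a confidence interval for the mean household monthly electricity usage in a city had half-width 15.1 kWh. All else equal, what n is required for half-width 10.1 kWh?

n = 684

Margin of error scales as 1/√n, so n₂ = n₁·(E₁/E₂)².
n₂ = 306 × (15.1/10.1)² = 306 × 2.235 = 683.91
Round up: n₂ = 684.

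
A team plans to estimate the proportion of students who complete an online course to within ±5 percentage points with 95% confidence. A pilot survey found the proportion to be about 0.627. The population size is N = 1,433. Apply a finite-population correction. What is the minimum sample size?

For a proportion with margin E = 0.05 at 95% confidence, z = 1.960.
n = p̂(1−p̂)(z/E)² = 0.627 × 0.373 × (1.960/0.05)² = 359.38 — call this n₀.
Finite-population correction with N = 1,433: n = n₀ / (1 + (n₀−1)/N) = 359.38 / 1.25 = 287.50
Round up: n = 288.

n = 288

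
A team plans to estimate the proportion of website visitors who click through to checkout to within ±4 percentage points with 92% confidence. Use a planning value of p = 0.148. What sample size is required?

For a proportion with margin E = 0.04 at 92% confidence, z = 1.751.
n = p̂(1−p̂)(z/E)² = 0.148 × 0.852 × (1.751/0.04)² = 241.63
Round up: n = 242.

242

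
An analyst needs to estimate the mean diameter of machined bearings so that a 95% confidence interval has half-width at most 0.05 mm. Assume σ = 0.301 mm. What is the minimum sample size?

For a mean, the margin of error is E = z·σ/√n, so n = (zσ/E)².
At 95% confidence, z = 1.960.
n = (1.960 × 0.301 / 0.05)² = 139.22
Round up: n = 140.

n = 140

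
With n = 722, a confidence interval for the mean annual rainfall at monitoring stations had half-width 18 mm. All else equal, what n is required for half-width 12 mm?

Margin of error scales as 1/√n, so n₂ = n₁·(E₁/E₂)².
n₂ = 722 × (18/12)² = 722 × 2.25 = 1624.50
Round up: n₂ = 1625.

1625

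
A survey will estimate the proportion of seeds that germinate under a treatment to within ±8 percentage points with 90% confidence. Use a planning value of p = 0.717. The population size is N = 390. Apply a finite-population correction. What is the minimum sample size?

71

For a proportion with margin E = 0.08 at 90% confidence, z = 1.645.
n = p̂(1−p̂)(z/E)² = 0.717 × 0.283 × (1.645/0.08)² = 85.79 — call this n₀.
Finite-population correction with N = 390: n = n₀ / (1 + (n₀−1)/N) = 85.79 / 1.217 = 70.49
Round up: n = 71.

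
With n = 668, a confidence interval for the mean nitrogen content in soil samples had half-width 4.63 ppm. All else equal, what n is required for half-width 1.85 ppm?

Margin of error scales as 1/√n, so n₂ = n₁·(E₁/E₂)².
n₂ = 668 × (4.63/1.85)² = 668 × 6.264 = 4184.35
Round up: n₂ = 4185.

n = 4185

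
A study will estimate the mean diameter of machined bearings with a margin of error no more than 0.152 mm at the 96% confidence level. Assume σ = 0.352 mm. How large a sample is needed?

23

For a mean, the margin of error is E = z·σ/√n, so n = (zσ/E)².
At 96% confidence, z = 2.054.
n = (2.054 × 0.352 / 0.152)² = 22.63
Round up: n = 23.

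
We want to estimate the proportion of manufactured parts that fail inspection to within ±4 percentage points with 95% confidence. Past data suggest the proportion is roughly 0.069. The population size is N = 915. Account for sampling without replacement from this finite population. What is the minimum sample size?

For a proportion with margin E = 0.04 at 95% confidence, z = 1.960.
n = p̂(1−p̂)(z/E)² = 0.069 × 0.931 × (1.960/0.04)² = 154.24 — call this n₀.
Finite-population correction with N = 915: n = n₀ / (1 + (n₀−1)/N) = 154.24 / 1.167 = 132.17
Round up: n = 133.

133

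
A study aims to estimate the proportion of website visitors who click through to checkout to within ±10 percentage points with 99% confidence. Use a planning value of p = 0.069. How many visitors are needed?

43

For a proportion with margin E = 0.1 at 99% confidence, z = 2.576.
n = p̂(1−p̂)(z/E)² = 0.069 × 0.931 × (2.576/0.1)² = 42.63
Round up: n = 43.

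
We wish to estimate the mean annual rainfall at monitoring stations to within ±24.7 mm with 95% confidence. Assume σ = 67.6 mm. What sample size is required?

For a mean, the margin of error is E = z·σ/√n, so n = (zσ/E)².
At 95% confidence, z = 1.960.
n = (1.960 × 67.6 / 24.7)² = 28.77
Round up: n = 29.

29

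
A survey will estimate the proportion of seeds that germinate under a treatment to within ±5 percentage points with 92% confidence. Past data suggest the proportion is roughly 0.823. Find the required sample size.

For a proportion with margin E = 0.05 at 92% confidence, z = 1.751.
n = p̂(1−p̂)(z/E)² = 0.823 × 0.177 × (1.751/0.05)² = 178.65
Round up: n = 179.

179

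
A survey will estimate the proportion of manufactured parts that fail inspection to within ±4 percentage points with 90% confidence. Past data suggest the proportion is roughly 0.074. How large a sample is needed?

n = 116

For a proportion with margin E = 0.04 at 90% confidence, z = 1.645.
n = p̂(1−p̂)(z/E)² = 0.074 × 0.926 × (1.645/0.04)² = 115.89
Round up: n = 116.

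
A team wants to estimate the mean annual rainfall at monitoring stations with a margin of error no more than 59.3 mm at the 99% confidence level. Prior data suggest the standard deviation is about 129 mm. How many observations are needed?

For a mean, the margin of error is E = z·σ/√n, so n = (zσ/E)².
At 99% confidence, z = 2.576.
n = (2.576 × 129 / 59.3)² = 31.40
Round up: n = 32.

n = 32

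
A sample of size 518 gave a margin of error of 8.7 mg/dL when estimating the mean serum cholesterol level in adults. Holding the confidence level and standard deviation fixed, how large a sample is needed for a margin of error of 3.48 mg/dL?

3238

Margin of error scales as 1/√n, so n₂ = n₁·(E₁/E₂)².
n₂ = 518 × (8.7/3.48)² = 518 × 6.25 = 3237.50
Round up: n₂ = 3238.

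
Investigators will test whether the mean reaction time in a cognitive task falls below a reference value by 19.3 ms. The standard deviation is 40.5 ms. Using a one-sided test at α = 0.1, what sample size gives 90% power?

For a one-sample z-test, n = ((z_α + z_β)·σ/δ)².
z_α = 1.282 (one-sided α = 0.1); z_β = 1.282 (power 90% → β = 0.1).
n = (2.564 × 40.5 / 19.3)² = 28.95
Round up: n = 29.

29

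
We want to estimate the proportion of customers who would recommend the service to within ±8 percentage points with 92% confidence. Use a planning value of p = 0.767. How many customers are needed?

For a proportion with margin E = 0.08 at 92% confidence, z = 1.751.
n = p̂(1−p̂)(z/E)² = 0.767 × 0.233 × (1.751/0.08)² = 85.61
Round up: n = 86.

n = 86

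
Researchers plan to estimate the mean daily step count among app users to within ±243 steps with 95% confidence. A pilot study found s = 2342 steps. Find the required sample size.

For a mean, the margin of error is E = z·σ/√n, so n = (zσ/E)².
At 95% confidence, z = 1.960.
n = (1.960 × 2342 / 243)² = 356.84
Round up: n = 357.

n = 357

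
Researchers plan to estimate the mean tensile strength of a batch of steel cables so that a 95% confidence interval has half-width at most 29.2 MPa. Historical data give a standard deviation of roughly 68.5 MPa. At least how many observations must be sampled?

For a mean, the margin of error is E = z·σ/√n, so n = (zσ/E)².
At 95% confidence, z = 1.960.
n = (1.960 × 68.5 / 29.2)² = 21.14
Round up: n = 22.

22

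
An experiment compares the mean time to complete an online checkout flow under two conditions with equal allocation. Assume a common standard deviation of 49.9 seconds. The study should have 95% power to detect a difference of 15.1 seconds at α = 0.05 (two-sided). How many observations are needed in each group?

For two equal groups, n per group = 2·((z_{α/2} + z_β)·σ/δ)².
z_{α/2} = 1.960; z_β = 1.645 (power 95%).
n = 2 × (3.605 × 49.9 / 15.1)² = 2 × 141.92 = 283.84
Round up: n = 284 per group.

284 per group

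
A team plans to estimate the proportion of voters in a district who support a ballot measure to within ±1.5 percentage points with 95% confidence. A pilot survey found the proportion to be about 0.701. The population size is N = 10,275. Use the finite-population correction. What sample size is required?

For a proportion with margin E = 0.015 at 95% confidence, z = 1.960.
n = p̂(1−p̂)(z/E)² = 0.701 × 0.299 × (1.960/0.015)² = 3578.65 — call this n₀.
Finite-population correction with N = 10,275: n = n₀ / (1 + (n₀−1)/N) = 3578.65 / 1.348 = 2654.78
Round up: n = 2655.

2655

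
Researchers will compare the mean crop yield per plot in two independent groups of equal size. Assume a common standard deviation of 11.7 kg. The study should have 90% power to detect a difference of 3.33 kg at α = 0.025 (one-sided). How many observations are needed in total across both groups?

520 total

For two equal groups, n per group = 2·((z_α + z_β)·σ/δ)².
z_α = 1.960; z_β = 1.282 (power 90%).
n = 2 × (3.242 × 11.7 / 3.33)² = 2 × 129.75 = 259.50
Round up: n = 260 per group.
Total across both groups: 2 × 260 = 520.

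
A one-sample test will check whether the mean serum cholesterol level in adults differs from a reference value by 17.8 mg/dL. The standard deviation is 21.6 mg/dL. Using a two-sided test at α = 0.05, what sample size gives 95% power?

For a one-sample z-test, n = ((z_{α/2} + z_β)·σ/δ)².
z_{α/2} = 1.960 (two-sided α = 0.05); z_β = 1.645 (power 95% → β = 0.05).
n = (3.605 × 21.6 / 17.8)² = 19.14
Round up: n = 20.

n = 20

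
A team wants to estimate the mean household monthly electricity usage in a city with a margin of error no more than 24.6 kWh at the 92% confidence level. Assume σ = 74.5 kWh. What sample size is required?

n = 29

For a mean, the margin of error is E = z·σ/√n, so n = (zσ/E)².
At 92% confidence, z = 1.751.
n = (1.751 × 74.5 / 24.6)² = 28.12
Round up: n = 29.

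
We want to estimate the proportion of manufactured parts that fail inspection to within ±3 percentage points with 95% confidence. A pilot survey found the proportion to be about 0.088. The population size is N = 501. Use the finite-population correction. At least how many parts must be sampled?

204

For a proportion with margin E = 0.03 at 95% confidence, z = 1.960.
n = p̂(1−p̂)(z/E)² = 0.088 × 0.912 × (1.960/0.03)² = 342.57 — call this n₀.
Finite-population correction with N = 501: n = n₀ / (1 + (n₀−1)/N) = 342.57 / 1.682 = 203.67
Round up: n = 204.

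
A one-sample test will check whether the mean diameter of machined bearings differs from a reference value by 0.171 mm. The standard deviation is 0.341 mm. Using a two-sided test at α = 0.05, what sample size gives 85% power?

36

For a one-sample z-test, n = ((z_{α/2} + z_β)·σ/δ)².
z_{α/2} = 1.960 (two-sided α = 0.05); z_β = 1.036 (power 85% → β = 0.15).
n = (2.996 × 0.341 / 0.171)² = 35.69
Round up: n = 36.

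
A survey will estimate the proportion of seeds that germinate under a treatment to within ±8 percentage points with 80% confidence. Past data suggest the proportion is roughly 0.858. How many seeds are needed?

32

For a proportion with margin E = 0.08 at 80% confidence, z = 1.282.
n = p̂(1−p̂)(z/E)² = 0.858 × 0.142 × (1.282/0.08)² = 31.29
Round up: n = 32.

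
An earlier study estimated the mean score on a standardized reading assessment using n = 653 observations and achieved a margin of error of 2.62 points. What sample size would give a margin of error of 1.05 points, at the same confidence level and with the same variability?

n = 4066

Margin of error scales as 1/√n, so n₂ = n₁·(E₁/E₂)².
n₂ = 653 × (2.62/1.05)² = 653 × 6.226 = 4065.58
Round up: n₂ = 4066.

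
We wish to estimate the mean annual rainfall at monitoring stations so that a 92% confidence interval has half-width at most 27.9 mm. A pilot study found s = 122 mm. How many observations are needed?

59

For a mean, the margin of error is E = z·σ/√n, so n = (zσ/E)².
At 92% confidence, z = 1.751.
n = (1.751 × 122 / 27.9)² = 58.63
Round up: n = 59.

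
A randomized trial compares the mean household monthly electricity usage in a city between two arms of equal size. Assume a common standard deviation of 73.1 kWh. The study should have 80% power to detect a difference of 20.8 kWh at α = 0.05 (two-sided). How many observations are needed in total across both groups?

388 total

For two equal groups, n per group = 2·((z_{α/2} + z_β)·σ/δ)².
z_{α/2} = 1.960; z_β = 0.842 (power 80%).
n = 2 × (2.802 × 73.1 / 20.8)² = 2 × 96.97 = 193.94
Round up: n = 194 per group.
Total across both groups: 2 × 194 = 388.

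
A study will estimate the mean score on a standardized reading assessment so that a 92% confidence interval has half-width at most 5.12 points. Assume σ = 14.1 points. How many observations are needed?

For a mean, the margin of error is E = z·σ/√n, so n = (zσ/E)².
At 92% confidence, z = 1.751.
n = (1.751 × 14.1 / 5.12)² = 23.25
Round up: n = 24.

n = 24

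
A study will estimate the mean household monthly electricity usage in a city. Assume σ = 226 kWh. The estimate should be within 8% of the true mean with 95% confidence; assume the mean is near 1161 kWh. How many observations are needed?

For a mean, the margin of error is E = z·σ/√n, so n = (zσ/E)².
At 95% confidence, z = 1.960.
E = 8% of 1161 = 92.88 kWh.
n = (1.960 × 226 / 92.88)² = 22.74
Round up: n = 23.

n = 23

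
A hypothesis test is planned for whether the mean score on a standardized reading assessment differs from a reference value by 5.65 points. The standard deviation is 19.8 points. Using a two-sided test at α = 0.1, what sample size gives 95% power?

n = 133

For a one-sample z-test, n = ((z_{α/2} + z_β)·σ/δ)².
z_{α/2} = 1.645 (two-sided α = 0.1); z_β = 1.645 (power 95% → β = 0.05).
n = (3.290 × 19.8 / 5.65)² = 132.93
Round up: n = 133.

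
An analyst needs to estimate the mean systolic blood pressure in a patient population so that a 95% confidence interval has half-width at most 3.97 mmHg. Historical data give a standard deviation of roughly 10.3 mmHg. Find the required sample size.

26

For a mean, the margin of error is E = z·σ/√n, so n = (zσ/E)².
At 95% confidence, z = 1.960.
n = (1.960 × 10.3 / 3.97)² = 25.86
Round up: n = 26.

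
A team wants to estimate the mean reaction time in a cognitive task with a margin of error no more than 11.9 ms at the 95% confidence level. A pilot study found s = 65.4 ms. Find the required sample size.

n = 117

For a mean, the margin of error is E = z·σ/√n, so n = (zσ/E)².
At 95% confidence, z = 1.960.
n = (1.960 × 65.4 / 11.9)² = 116.03
Round up: n = 117.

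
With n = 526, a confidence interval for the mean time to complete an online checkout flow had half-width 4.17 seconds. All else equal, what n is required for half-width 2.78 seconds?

1184

Margin of error scales as 1/√n, so n₂ = n₁·(E₁/E₂)².
n₂ = 526 × (4.17/2.78)² = 526 × 2.25 = 1183.50
Round up: n₂ = 1184.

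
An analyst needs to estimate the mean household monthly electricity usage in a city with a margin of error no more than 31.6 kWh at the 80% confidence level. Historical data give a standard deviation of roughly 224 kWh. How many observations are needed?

For a mean, the margin of error is E = z·σ/√n, so n = (zσ/E)².
At 80% confidence, z = 1.282.
n = (1.282 × 224 / 31.6)² = 82.58
Round up: n = 83.

83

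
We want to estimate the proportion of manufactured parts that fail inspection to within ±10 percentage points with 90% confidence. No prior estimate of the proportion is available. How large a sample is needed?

For a proportion with margin E = 0.1 at 90% confidence, z = 1.645.
With no prior estimate, use p = 0.5, which maximizes p(1−p) at 0.25.
n = 0.25 × (z/E)² = 0.25 × (1.645/0.1)² = 67.65
Round up: n = 68.

68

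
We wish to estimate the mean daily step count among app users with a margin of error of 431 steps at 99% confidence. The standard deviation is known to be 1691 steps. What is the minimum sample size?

For a mean, the margin of error is E = z·σ/√n, so n = (zσ/E)².
At 99% confidence, z = 2.576.
n = (2.576 × 1691 / 431)² = 102.15
Round up: n = 103.

n = 103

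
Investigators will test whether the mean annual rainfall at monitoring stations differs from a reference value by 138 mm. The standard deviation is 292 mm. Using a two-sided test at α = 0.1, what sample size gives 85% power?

33

For a one-sample z-test, n = ((z_{α/2} + z_β)·σ/δ)².
z_{α/2} = 1.645 (two-sided α = 0.1); z_β = 1.036 (power 85% → β = 0.15).
n = (2.681 × 292 / 138)² = 32.18
Round up: n = 33.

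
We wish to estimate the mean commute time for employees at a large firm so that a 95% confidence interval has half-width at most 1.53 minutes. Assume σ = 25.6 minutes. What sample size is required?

n = 1076

For a mean, the margin of error is E = z·σ/√n, so n = (zσ/E)².
At 95% confidence, z = 1.960.
n = (1.960 × 25.6 / 1.53)² = 1075.50
Round up: n = 1076.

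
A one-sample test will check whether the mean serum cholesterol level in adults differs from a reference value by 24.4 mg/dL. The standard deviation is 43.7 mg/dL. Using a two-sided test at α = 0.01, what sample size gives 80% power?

For a one-sample z-test, n = ((z_{α/2} + z_β)·σ/δ)².
z_{α/2} = 2.576 (two-sided α = 0.01); z_β = 0.842 (power 80% → β = 0.2).
n = (3.418 × 43.7 / 24.4)² = 37.47
Round up: n = 38.

n = 38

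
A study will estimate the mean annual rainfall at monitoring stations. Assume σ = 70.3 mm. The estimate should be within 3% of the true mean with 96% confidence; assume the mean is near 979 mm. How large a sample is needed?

25

For a mean, the margin of error is E = z·σ/√n, so n = (zσ/E)².
At 96% confidence, z = 2.054.
E = 3% of 979 = 29.37 mm.
n = (2.054 × 70.3 / 29.37)² = 24.17
Round up: n = 25.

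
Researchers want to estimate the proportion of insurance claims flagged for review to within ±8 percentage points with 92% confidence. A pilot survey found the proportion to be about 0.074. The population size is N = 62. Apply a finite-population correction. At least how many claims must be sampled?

22

For a proportion with margin E = 0.08 at 92% confidence, z = 1.751.
n = p̂(1−p̂)(z/E)² = 0.074 × 0.926 × (1.751/0.08)² = 32.83 — call this n₀.
Finite-population correction with N = 62: n = n₀ / (1 + (n₀−1)/N) = 32.83 / 1.513 = 21.70
Round up: n = 22.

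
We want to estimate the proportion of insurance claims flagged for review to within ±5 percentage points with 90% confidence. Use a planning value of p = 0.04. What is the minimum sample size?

n = 42

For a proportion with margin E = 0.05 at 90% confidence, z = 1.645.
n = p̂(1−p̂)(z/E)² = 0.04 × 0.96 × (1.645/0.05)² = 41.56
Round up: n = 42.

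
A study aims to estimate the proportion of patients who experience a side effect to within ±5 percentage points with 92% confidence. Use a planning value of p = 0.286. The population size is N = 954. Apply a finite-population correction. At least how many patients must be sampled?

For a proportion with margin E = 0.05 at 92% confidence, z = 1.751.
n = p̂(1−p̂)(z/E)² = 0.286 × 0.714 × (1.751/0.05)² = 250.44 — call this n₀.
Finite-population correction with N = 954: n = n₀ / (1 + (n₀−1)/N) = 250.44 / 1.261 = 198.60
Round up: n = 199.

199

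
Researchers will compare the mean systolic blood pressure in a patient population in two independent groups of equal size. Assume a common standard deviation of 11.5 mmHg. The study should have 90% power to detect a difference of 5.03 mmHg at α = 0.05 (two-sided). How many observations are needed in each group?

110 per group

For two equal groups, n per group = 2·((z_{α/2} + z_β)·σ/δ)².
z_{α/2} = 1.960; z_β = 1.282 (power 90%).
n = 2 × (3.242 × 11.5 / 5.03)² = 2 × 54.94 = 109.88
Round up: n = 110 per group.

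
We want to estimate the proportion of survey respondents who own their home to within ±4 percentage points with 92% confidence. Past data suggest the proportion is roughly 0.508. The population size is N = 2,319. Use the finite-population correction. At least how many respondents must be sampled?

For a proportion with margin E = 0.04 at 92% confidence, z = 1.751.
n = p̂(1−p̂)(z/E)² = 0.508 × 0.492 × (1.751/0.04)² = 478.94 — call this n₀.
Finite-population correction with N = 2,319: n = n₀ / (1 + (n₀−1)/N) = 478.94 / 1.206 = 397.13
Round up: n = 398.

398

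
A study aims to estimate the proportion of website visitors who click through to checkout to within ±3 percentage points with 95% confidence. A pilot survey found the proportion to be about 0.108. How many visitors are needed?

For a proportion with margin E = 0.03 at 95% confidence, z = 1.960.
n = p̂(1−p̂)(z/E)² = 0.108 × 0.892 × (1.960/0.03)² = 411.20
Round up: n = 412.

412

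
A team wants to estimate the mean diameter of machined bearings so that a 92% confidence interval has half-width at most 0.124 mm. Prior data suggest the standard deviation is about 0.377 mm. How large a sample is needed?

For a mean, the margin of error is E = z·σ/√n, so n = (zσ/E)².
At 92% confidence, z = 1.751.
n = (1.751 × 0.377 / 0.124)² = 28.34
Round up: n = 29.

29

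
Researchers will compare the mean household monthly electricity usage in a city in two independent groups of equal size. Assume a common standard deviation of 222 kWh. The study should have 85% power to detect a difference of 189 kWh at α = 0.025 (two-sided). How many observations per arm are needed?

30 per group

For two equal groups, n per group = 2·((z_{α/2} + z_β)·σ/δ)².
z_{α/2} = 2.241; z_β = 1.036 (power 85%).
n = 2 × (3.277 × 222 / 189)² = 2 × 14.82 = 29.64
Round up: n = 30 per group.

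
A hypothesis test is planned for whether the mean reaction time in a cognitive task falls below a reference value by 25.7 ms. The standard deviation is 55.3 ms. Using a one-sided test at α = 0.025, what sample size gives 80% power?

For a one-sample z-test, n = ((z_α + z_β)·σ/δ)².
z_α = 1.960 (one-sided α = 0.025); z_β = 0.842 (power 80% → β = 0.2).
n = (2.802 × 55.3 / 25.7)² = 36.35
Round up: n = 37.

37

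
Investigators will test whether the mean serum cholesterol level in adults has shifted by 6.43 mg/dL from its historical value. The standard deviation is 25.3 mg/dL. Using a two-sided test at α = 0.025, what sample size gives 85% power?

For a one-sample z-test, n = ((z_{α/2} + z_β)·σ/δ)².
z_{α/2} = 2.241 (two-sided α = 0.025); z_β = 1.036 (power 85% → β = 0.15).
n = (3.277 × 25.3 / 6.43)² = 166.25
Round up: n = 167.

167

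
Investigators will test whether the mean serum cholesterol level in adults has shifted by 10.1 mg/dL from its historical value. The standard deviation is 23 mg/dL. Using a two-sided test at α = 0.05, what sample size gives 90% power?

For a one-sample z-test, n = ((z_{α/2} + z_β)·σ/δ)².
z_{α/2} = 1.960 (two-sided α = 0.05); z_β = 1.282 (power 90% → β = 0.1).
n = (3.242 × 23 / 10.1)² = 54.51
Round up: n = 55.

n = 55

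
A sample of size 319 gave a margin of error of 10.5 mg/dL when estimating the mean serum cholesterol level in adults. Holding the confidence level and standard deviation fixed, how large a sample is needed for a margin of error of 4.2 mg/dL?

Margin of error scales as 1/√n, so n₂ = n₁·(E₁/E₂)².
n₂ = 319 × (10.5/4.2)² = 319 × 6.25 = 1993.75
Round up: n₂ = 1994.

1994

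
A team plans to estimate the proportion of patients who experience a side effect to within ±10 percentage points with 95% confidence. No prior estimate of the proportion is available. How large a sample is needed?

For a proportion with margin E = 0.1 at 95% confidence, z = 1.960.
With no prior estimate, use p = 0.5, which maximizes p(1−p) at 0.25.
n = 0.25 × (z/E)² = 0.25 × (1.960/0.1)² = 96.04
Round up: n = 97.

97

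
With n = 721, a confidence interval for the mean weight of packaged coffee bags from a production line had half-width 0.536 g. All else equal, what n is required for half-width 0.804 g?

Margin of error scales as 1/√n, so n₂ = n₁·(E₁/E₂)².
n₂ = 721 × (0.536/0.804)² = 721 × 0.4444 = 320.41
Round up: n₂ = 321.

321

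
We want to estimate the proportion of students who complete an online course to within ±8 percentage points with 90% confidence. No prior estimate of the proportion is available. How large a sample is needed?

For a proportion with margin E = 0.08 at 90% confidence, z = 1.645.
With no prior estimate, use p = 0.5, which maximizes p(1−p) at 0.25.
n = 0.25 × (z/E)² = 0.25 × (1.645/0.08)² = 105.70
Round up: n = 106.

106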